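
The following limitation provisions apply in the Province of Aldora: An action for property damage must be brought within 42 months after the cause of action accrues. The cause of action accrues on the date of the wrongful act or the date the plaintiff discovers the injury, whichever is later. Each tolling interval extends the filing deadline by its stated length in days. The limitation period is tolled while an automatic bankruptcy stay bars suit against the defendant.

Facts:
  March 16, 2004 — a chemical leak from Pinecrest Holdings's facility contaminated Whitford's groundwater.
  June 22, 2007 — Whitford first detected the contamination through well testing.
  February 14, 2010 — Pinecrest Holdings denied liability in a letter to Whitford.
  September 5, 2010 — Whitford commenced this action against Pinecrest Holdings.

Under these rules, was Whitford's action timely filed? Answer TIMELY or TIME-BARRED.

TIMELY

Because discovery on June 22, 2007 post-dates the March 16, 2004 act, accrual under the later-of rule falls on June 22, 2007.
The untolled deadline — 42 months after June 22, 2007 — is December 22, 2010.
Nothing else in the chronology tolls or restarts the period.
The September 5, 2010 filing precedes the December 22, 2010 deadline; the claim is timely.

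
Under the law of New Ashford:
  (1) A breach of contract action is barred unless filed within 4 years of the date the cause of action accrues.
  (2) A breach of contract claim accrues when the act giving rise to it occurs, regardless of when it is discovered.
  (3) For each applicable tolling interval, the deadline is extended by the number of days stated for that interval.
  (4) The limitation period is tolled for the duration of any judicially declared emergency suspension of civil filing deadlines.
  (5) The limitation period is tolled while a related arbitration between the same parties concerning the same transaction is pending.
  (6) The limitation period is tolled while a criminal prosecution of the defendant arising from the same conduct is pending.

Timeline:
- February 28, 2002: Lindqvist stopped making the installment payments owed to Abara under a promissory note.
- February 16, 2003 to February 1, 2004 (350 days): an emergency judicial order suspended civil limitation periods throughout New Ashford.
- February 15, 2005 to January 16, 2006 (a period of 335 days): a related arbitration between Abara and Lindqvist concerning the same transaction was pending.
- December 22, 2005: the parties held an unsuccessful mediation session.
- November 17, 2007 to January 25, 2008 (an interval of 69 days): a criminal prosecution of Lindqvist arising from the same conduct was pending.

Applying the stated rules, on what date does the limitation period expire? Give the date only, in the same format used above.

March 23, 2008

The limitation period began to run on February 28, 2002.
The untolled deadline — 4 years after February 28, 2002 — is February 28, 2006.
Because the emergency suspension of filing deadlines ran from February 16, 2003 to February 1, 2004, the deadline is extended by 350 days to February 13, 2007.
The pending related arbitration from February 15, 2005 to January 16, 2006 tolled the period for 335 days, extending the deadline to January 14, 2008.
The period was tolled for 69 days by the pending criminal prosecution (November 17, 2007 to January 25, 2008), pushing the deadline to March 23, 2008.
Nothing else in the chronology tolls or restarts the period.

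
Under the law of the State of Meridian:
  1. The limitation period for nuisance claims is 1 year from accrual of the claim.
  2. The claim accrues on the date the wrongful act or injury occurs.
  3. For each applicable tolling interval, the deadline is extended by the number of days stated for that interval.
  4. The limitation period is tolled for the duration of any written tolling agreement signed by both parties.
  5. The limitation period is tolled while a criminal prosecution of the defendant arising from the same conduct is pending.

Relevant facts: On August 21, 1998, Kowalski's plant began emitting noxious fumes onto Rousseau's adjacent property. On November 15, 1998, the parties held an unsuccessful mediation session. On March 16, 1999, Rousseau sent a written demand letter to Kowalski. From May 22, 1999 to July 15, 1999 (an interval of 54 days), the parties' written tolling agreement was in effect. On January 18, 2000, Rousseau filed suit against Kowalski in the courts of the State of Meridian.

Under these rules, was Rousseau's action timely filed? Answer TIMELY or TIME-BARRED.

The claim accrued on August 21, 1998, when the wrongful act occurred.
The untolled deadline — 1 year after August 21, 1998 — is August 21, 1999.
Because the written tolling agreement ran from May 22, 1999 to July 15, 1999, the deadline is extended by 54 days to October 14, 1999.
The other events in the timeline have no effect on the limitation period under the stated rules.
Rousseau filed on January 18, 2000, after the October 14, 1999 deadline, so the action is time-barred.

TIME-BARRED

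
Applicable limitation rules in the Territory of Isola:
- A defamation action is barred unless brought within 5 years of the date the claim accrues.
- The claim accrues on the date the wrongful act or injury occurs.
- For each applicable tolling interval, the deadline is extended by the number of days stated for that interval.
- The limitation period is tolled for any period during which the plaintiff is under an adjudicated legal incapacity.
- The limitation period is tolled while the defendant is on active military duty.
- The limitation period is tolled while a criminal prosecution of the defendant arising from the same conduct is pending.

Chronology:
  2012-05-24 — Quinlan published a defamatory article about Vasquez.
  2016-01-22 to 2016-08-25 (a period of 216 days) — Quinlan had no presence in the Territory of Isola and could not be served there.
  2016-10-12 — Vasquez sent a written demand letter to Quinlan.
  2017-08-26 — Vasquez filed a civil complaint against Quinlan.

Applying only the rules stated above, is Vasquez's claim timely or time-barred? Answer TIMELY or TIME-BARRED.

The claim accrued on 2012-05-24, the date of the act.
Adding the 5 years base period to 2012-05-24 gives a deadline of 2017-05-24, before any tolling.
No stated provision tolls the period for the defendant's absence, so the interval from 2016-01-22 to 2016-08-25 has no effect on the deadline.
Nothing else in the chronology tolls or restarts the period.
Vasquez filed on 2017-08-26, after the 2017-05-24 deadline, so the action is time-barred.

TIME-BARRED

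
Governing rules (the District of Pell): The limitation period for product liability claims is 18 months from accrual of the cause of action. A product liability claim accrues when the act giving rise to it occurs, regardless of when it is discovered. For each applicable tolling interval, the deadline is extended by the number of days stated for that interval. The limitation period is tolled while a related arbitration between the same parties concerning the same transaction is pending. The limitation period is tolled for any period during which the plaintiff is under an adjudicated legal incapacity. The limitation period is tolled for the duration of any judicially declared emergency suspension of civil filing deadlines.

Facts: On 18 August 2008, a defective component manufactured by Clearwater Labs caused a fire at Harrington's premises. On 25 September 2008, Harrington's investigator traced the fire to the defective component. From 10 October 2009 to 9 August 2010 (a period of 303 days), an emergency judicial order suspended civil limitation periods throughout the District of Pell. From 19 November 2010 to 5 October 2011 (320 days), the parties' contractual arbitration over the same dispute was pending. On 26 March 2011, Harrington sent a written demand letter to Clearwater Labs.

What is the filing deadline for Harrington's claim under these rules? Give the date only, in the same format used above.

Accrual is governed by the date of the act, so the period began to run on 18 August 2008; the later discovery on 25 September 2008 is irrelevant under the stated rule.
Adding the 18 months base period to 18 August 2008 gives a deadline of 18 February 2010, before any tolling.
The period was tolled for 303 days by the emergency suspension of filing deadlines (10 October 2009 to 9 August 2010), pushing the deadline to 18 December 2010.
The pending related arbitration from 19 November 2010 to 5 October 2011 tolled the period for 320 days, extending the deadline to 3 November 2011.
Nothing else in the chronology tolls or restarts the period.

3 November 2011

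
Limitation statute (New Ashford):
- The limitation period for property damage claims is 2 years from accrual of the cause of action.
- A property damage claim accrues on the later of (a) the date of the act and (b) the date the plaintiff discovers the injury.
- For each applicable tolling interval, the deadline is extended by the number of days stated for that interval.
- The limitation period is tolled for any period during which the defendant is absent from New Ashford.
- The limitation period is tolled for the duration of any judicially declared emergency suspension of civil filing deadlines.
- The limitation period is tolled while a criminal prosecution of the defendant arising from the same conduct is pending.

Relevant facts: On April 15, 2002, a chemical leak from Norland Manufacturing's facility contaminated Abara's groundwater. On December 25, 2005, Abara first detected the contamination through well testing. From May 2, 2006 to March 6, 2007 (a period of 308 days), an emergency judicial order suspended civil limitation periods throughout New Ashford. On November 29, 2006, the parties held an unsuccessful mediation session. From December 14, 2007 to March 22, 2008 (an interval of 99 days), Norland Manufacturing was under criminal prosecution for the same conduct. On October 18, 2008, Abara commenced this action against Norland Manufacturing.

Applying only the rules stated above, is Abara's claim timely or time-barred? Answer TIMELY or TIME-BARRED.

TIMELY

Because discovery on December 25, 2005 post-dates the April 15, 2002 act, accrual under the later-of rule falls on December 25, 2005.
The untolled deadline — 2 years after December 25, 2005 — is December 25, 2007.
The period was tolled for 308 days by the emergency suspension of filing deadlines (May 2, 2006 to March 6, 2007), pushing the deadline to October 28, 2008.
The pending criminal prosecution from December 14, 2007 to March 22, 2008 tolled the period for 99 days, extending the deadline to February 4, 2009.
None of the other events listed affects the running of the period under the stated rules.
Abara filed on October 18, 2008, before the February 4, 2009 deadline, so the action is timely.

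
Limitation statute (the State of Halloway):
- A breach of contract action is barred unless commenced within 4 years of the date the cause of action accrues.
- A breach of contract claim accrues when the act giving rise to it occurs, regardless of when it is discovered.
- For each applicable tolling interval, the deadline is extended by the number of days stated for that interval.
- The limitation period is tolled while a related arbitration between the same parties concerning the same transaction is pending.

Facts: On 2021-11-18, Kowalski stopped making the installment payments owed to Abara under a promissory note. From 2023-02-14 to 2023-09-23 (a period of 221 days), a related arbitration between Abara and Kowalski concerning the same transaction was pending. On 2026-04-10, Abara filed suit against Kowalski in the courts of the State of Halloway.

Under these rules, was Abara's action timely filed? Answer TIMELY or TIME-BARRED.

TIMELY

The limitation period began to run on 2021-11-18.
Adding the 4 years base period to 2021-11-18 gives a deadline of 2025-11-18, before any tolling.
Because the pending related arbitration ran from 2023-02-14 to 2023-09-23, the deadline is extended by 221 days to 2026-06-27.
Abara filed on 2026-04-10, before the 2026-06-27 deadline, so the action is timely.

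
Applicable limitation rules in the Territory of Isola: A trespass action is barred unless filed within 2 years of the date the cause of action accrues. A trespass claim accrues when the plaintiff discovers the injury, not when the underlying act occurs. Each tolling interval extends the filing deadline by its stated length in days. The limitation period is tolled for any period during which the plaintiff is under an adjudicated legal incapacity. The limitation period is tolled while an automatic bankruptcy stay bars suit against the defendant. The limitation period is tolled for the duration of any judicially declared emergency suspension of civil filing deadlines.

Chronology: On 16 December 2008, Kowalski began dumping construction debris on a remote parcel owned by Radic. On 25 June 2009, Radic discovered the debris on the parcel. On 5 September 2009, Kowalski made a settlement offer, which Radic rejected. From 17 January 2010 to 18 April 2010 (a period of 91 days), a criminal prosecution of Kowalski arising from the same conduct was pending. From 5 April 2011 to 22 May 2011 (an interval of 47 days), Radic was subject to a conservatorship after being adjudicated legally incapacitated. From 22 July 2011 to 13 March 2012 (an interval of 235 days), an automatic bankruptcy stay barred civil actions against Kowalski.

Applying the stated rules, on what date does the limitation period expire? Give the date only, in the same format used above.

2 April 2012

Accrual is tied to discovery, so the period began on 25 June 2009 rather than on 16 December 2008 when the act occurred.
The untolled deadline — 2 years after 25 June 2009 — is 25 June 2011.
The period was tolled for 47 days by the plaintiff's legal incapacity (5 April 2011 to 22 May 2011), pushing the deadline to 11 August 2011.
The period was tolled for 235 days by the automatic bankruptcy stay (22 July 2011 to 13 March 2012), pushing the deadline to 2 April 2012.
No stated provision tolls the period for a criminal prosecution, so the interval from 17 January 2010 to 18 April 2010 has no effect on the deadline.
The other events in the timeline have no effect on the limitation period under the stated rules.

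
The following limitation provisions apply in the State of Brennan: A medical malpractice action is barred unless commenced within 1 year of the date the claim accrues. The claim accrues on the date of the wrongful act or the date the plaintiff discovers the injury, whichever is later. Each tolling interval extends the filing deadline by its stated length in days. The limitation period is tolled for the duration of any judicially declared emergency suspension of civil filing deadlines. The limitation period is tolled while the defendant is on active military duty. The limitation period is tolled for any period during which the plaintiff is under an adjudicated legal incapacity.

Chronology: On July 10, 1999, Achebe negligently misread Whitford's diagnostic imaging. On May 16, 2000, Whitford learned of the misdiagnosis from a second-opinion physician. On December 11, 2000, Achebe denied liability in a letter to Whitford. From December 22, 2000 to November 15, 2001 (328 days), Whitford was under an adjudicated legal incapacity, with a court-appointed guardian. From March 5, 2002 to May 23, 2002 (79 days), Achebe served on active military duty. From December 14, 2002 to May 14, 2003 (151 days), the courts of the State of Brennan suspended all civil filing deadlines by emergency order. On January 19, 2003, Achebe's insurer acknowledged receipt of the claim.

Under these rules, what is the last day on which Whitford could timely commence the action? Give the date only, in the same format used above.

Taking the later of the act (July 10, 1999) and discovery (May 16, 2000), the claim accrued on May 16, 2000.
1 year from May 16, 2000 is May 16, 2001.
The plaintiff's legal incapacity from December 22, 2000 to November 15, 2001 tolled the period for 328 days, extending the deadline to April 9, 2002.
The period was tolled for 79 days by the defendant's active military service (March 5, 2002 to May 23, 2002), pushing the deadline to June 27, 2002.
By the time the emergency suspension of filing deadlines began on December 14, 2002, the limitation period had already expired on June 27, 2002; that interval cannot revive it.
None of the other events listed affects the running of the period under the stated rules.

June 27, 2002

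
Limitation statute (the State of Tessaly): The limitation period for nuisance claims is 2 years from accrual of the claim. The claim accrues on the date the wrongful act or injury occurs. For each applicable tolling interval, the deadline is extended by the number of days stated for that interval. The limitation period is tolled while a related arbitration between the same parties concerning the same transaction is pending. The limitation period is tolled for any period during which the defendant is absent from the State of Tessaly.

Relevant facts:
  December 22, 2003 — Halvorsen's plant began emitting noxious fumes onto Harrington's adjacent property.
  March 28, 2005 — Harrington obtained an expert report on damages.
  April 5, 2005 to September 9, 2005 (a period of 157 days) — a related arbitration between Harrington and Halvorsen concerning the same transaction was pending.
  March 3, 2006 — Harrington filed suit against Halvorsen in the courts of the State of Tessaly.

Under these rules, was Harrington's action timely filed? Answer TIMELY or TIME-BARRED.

The limitation period began to run on December 22, 2003.
Adding the 2 years base period to December 22, 2003 gives a deadline of December 22, 2005, before any tolling.
The period was tolled for 157 days by the pending related arbitration (April 5, 2005 to September 9, 2005), pushing the deadline to May 28, 2006.
None of the other events listed affects the running of the period under the stated rules.
The March 3, 2006 filing precedes the May 28, 2006 deadline; the claim is timely.

TIMELY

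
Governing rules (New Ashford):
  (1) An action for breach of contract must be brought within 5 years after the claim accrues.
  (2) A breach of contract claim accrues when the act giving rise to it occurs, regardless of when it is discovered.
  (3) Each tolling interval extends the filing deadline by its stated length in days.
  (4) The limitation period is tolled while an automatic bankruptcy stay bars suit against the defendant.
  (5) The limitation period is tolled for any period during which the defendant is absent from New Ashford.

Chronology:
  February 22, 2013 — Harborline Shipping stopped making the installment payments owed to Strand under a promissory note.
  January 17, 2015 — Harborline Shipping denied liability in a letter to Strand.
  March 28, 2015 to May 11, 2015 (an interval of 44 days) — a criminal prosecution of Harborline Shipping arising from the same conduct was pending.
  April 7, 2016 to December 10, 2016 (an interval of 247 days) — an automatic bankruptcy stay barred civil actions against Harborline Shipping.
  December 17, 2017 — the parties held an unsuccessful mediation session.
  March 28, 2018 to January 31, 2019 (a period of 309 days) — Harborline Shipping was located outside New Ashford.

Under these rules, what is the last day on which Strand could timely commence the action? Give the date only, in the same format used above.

September 1, 2019

The claim accrued on February 22, 2013, when the wrongful act occurred.
5 years from February 22, 2013 is February 22, 2018.
The automatic bankruptcy stay from April 7, 2016 to December 10, 2016 tolled the period for 247 days, extending the deadline to October 27, 2018.
The period was tolled for 309 days by the defendant's absence from the jurisdiction (March 28, 2018 to January 31, 2019), pushing the deadline to September 1, 2019.
Although a criminal prosecution ran from March 28, 2015 to May 11, 2015, the stated rules do not make that a tolling event, so it is disregarded.
Nothing else in the chronology tolls or restarts the period.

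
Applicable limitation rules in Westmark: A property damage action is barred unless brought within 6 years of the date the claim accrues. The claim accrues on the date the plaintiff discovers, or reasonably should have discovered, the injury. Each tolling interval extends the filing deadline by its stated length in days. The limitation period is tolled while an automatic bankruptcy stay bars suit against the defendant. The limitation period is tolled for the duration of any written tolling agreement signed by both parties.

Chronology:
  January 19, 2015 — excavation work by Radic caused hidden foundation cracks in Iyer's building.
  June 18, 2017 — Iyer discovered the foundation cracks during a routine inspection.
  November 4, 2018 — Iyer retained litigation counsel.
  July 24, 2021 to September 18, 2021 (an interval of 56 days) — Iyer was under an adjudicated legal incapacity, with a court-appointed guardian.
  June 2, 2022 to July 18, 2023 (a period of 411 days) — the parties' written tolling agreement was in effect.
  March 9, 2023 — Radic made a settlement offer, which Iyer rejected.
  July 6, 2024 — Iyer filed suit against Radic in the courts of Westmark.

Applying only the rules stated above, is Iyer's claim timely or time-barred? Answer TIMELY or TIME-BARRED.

Under the discovery rule, the claim accrued on June 18, 2017, when Iyer discovered the injury — not on the January 19, 2015 date of the underlying act.
The untolled deadline — 6 years after June 18, 2017 — is June 18, 2023.
The period was tolled for 411 days by the written tolling agreement (June 2, 2022 to July 18, 2023), pushing the deadline to August 2, 2024.
No stated provision tolls the period for the plaintiff's incapacity, so the interval from July 24, 2021 to September 18, 2021 has no effect on the deadline.
Nothing else in the chronology tolls or restarts the period.
Filing on July 6, 2024 beat the August 2, 2024 deadline — the action is timely.

TIMELY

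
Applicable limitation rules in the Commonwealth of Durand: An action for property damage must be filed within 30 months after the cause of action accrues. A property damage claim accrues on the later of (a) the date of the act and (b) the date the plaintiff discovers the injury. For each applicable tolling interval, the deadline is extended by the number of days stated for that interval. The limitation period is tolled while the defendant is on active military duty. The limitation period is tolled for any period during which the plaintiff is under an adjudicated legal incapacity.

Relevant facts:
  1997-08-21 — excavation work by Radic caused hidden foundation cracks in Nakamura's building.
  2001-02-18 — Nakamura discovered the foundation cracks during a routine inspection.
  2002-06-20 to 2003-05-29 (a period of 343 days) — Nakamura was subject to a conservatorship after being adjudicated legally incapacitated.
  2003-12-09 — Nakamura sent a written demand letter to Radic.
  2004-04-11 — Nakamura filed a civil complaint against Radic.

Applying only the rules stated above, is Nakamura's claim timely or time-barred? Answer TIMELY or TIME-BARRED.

TIMELY

Because discovery on 2001-02-18 post-dates the 1997-08-21 act, accrual under the later-of rule falls on 2001-02-18.
Adding the 30 months base period to 2001-02-18 gives a deadline of 2003-08-18, before any tolling.
Because the plaintiff's legal incapacity ran from 2002-06-20 to 2003-05-29, the deadline is extended by 343 days to 2004-07-26.
Nothing else in the chronology tolls or restarts the period.
Filing on 2004-04-11 beat the 2004-07-26 deadline — the action is timely.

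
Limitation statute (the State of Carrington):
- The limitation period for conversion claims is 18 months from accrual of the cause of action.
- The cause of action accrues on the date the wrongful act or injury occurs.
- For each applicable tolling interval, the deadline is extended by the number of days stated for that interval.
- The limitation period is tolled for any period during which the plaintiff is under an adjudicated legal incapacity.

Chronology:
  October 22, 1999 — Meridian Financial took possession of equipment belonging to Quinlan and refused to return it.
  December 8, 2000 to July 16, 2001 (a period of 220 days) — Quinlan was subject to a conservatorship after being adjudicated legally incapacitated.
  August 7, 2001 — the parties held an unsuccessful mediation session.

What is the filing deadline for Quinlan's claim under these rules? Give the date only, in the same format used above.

November 28, 2001

The claim accrued on October 22, 1999, when the wrongful act occurred.
18 months from October 22, 1999 is April 22, 2001.
The period was tolled for 220 days by the plaintiff's legal incapacity (December 8, 2000 to July 16, 2001), pushing the deadline to November 28, 2001.
The other events in the timeline have no effect on the limitation period under the stated rules.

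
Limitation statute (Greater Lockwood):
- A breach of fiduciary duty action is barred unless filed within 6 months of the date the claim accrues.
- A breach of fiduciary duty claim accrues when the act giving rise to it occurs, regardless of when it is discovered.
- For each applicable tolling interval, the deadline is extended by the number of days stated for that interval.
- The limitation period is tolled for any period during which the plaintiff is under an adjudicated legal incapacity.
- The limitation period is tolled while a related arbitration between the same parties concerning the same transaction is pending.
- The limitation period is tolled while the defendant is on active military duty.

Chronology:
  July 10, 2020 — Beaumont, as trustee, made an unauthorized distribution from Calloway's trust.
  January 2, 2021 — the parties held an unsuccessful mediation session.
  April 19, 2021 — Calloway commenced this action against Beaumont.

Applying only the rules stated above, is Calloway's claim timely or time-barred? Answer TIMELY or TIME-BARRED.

TIME-BARRED

The claim accrued on July 10, 2020, when the wrongful act occurred.
The untolled deadline — 6 months after July 10, 2020 — is January 10, 2021.
None of the other events listed affects the running of the period under the stated rules.
The April 19, 2021 filing falls after the January 10, 2021 deadline; the claim is time-barred.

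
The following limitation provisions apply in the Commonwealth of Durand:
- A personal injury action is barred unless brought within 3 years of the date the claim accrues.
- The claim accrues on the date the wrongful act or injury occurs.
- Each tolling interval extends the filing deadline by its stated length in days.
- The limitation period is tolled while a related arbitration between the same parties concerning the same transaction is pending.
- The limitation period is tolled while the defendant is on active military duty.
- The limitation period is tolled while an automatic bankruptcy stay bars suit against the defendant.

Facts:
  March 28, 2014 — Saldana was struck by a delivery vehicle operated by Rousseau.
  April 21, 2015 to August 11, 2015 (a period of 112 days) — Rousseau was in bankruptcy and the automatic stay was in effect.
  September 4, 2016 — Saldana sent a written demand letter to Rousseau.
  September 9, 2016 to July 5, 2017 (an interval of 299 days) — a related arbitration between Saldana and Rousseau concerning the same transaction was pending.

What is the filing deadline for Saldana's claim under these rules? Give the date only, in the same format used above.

May 13, 2018

The claim accrued on March 28, 2014, when the wrongful act occurred.
3 years from March 28, 2014 is March 28, 2017.
The automatic bankruptcy stay from April 21, 2015 to August 11, 2015 tolled the period for 112 days, extending the deadline to July 18, 2017.
The period was tolled for 299 days by the pending related arbitration (September 9, 2016 to July 5, 2017), pushing the deadline to May 13, 2018.
The other events in the timeline have no effect on the limitation period under the stated rules.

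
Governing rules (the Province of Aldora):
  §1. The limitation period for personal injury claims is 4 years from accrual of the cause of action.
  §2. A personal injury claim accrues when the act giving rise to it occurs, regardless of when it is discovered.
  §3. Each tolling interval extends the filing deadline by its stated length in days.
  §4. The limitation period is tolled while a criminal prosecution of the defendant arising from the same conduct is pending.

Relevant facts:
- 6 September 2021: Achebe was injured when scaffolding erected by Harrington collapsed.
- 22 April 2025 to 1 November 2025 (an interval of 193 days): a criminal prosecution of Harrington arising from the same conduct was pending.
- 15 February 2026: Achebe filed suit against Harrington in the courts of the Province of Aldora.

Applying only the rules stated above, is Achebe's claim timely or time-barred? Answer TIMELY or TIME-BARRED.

TIMELY

The limitation period began to run on 6 September 2021.
Adding the 4 years base period to 6 September 2021 gives a deadline of 6 September 2025, before any tolling.
The period was tolled for 193 days by the pending criminal prosecution (22 April 2025 to 1 November 2025), pushing the deadline to 18 March 2026.
The 15 February 2026 filing precedes the 18 March 2026 deadline; the claim is timely.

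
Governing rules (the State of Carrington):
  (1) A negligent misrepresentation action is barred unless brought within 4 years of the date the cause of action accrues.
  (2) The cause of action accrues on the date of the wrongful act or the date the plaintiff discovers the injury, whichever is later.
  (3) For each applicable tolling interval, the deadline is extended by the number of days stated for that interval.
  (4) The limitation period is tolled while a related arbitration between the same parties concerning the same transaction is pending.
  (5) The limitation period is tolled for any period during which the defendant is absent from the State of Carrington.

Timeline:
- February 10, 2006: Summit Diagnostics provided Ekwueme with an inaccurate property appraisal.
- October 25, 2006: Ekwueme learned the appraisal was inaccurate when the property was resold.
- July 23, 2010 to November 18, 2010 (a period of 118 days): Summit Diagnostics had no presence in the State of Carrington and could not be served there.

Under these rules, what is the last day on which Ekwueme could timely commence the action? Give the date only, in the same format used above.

Taking the later of the act (February 10, 2006) and discovery (October 25, 2006), the claim accrued on October 25, 2006.
Adding the 4 years base period to October 25, 2006 gives a deadline of October 25, 2010, before any tolling.
The defendant's absence from the jurisdiction from July 23, 2010 to November 18, 2010 tolled the period for 118 days, extending the deadline to February 20, 2011.

February 20, 2011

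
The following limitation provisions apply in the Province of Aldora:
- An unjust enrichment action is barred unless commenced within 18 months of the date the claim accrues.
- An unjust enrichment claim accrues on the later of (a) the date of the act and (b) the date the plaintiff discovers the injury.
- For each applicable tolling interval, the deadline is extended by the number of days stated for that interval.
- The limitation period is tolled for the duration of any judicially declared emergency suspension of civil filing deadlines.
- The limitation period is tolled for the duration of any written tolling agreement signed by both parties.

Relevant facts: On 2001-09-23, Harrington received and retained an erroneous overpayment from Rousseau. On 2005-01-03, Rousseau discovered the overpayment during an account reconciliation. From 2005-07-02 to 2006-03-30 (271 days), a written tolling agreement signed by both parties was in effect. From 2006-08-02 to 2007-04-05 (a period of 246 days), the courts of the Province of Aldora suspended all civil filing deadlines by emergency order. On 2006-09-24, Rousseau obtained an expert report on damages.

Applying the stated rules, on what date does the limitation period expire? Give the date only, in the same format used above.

2007-12-02

The claim accrued on 2005-01-03 — the later of the 2001-09-23 act and the 2005-01-03 discovery.
Adding the 18 months base period to 2005-01-03 gives a deadline of 2006-07-03, before any tolling.
Because the written tolling agreement ran from 2005-07-02 to 2006-03-30, the deadline is extended by 271 days to 2007-03-31.
Because the emergency suspension of filing deadlines ran from 2006-08-02 to 2007-04-05, the deadline is extended by 246 days to 2007-12-02.
The other events in the timeline have no effect on the limitation period under the stated rules.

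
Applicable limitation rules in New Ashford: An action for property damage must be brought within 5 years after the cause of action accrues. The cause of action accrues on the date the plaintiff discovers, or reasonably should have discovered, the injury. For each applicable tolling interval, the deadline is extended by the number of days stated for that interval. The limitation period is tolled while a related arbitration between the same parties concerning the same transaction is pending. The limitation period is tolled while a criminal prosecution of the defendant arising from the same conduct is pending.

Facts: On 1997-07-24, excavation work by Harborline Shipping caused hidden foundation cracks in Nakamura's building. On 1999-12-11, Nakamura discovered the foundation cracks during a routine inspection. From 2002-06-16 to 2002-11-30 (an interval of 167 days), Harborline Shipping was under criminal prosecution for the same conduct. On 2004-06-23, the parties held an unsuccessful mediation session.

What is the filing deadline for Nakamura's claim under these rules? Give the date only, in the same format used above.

2005-05-27

Under the discovery rule, the claim accrued on 1999-12-11, when Nakamura discovered the injury — not on the 1997-07-24 date of the underlying act.
5 years from 1999-12-11 is 2004-12-11.
The pending criminal prosecution from 2002-06-16 to 2002-11-30 tolled the period for 167 days, extending the deadline to 2005-05-27.
The other events in the timeline have no effect on the limitation period under the stated rules.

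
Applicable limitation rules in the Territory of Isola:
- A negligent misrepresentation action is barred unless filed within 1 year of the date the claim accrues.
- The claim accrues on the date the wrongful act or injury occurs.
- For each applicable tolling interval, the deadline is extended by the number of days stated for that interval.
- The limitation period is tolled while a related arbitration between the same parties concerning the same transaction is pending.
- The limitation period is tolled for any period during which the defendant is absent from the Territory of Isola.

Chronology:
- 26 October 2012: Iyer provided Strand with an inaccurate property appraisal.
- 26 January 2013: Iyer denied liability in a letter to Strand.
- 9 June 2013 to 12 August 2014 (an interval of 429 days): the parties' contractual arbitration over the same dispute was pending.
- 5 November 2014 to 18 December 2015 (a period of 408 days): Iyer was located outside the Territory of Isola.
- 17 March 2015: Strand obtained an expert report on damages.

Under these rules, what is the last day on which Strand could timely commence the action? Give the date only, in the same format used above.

10 February 2016

The limitation period began to run on 26 October 2012.
The untolled deadline — 1 year after 26 October 2012 — is 26 October 2013.
The pending related arbitration from 9 June 2013 to 12 August 2014 tolled the period for 429 days, extending the deadline to 29 December 2014.
Because the defendant's absence from the jurisdiction ran from 5 November 2014 to 18 December 2015, the deadline is extended by 408 days to 10 February 2016.
The other events in the timeline have no effect on the limitation period under the stated rules.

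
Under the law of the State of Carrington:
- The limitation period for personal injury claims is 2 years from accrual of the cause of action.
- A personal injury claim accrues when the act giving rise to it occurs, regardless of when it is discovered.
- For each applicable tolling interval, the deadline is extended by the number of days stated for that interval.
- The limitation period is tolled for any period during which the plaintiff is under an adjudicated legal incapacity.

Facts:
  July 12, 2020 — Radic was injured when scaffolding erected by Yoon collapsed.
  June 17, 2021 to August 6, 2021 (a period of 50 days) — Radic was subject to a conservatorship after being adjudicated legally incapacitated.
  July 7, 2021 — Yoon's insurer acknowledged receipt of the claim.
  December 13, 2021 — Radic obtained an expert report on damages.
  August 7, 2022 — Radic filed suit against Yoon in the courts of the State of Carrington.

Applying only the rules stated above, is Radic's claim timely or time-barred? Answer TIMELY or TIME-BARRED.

The claim accrued on July 12, 2020, when the wrongful act occurred.
Adding the 2 years base period to July 12, 2020 gives a deadline of July 12, 2022, before any tolling.
Because the plaintiff's legal incapacity ran from June 17, 2021 to August 6, 2021, the deadline is extended by 50 days to August 31, 2022.
Nothing else in the chronology tolls or restarts the period.
The August 7, 2022 filing precedes the August 31, 2022 deadline; the claim is timely.

TIMELY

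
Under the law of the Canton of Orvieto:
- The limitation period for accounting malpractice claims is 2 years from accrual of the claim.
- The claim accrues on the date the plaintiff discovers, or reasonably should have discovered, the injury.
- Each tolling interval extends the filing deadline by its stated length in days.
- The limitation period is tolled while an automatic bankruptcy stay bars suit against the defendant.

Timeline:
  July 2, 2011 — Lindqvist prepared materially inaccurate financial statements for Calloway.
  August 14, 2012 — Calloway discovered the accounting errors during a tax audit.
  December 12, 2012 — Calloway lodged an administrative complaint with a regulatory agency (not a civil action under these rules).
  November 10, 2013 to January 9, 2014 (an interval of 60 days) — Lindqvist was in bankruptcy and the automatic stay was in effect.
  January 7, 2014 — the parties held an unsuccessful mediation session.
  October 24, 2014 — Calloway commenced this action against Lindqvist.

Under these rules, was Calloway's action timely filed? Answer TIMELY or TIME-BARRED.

TIME-BARRED

The claim did not accrue until Calloway discovered the injury on August 14, 2012; the July 2, 2011 act date does not start the clock under the stated rule.
The untolled deadline — 2 years after August 14, 2012 — is August 14, 2014.
The automatic bankruptcy stay from November 10, 2013 to January 9, 2014 tolled the period for 60 days, extending the deadline to October 13, 2014.
Nothing else in the chronology tolls or restarts the period.
Filing on October 24, 2014 missed the October 13, 2014 deadline — the action is time-barred.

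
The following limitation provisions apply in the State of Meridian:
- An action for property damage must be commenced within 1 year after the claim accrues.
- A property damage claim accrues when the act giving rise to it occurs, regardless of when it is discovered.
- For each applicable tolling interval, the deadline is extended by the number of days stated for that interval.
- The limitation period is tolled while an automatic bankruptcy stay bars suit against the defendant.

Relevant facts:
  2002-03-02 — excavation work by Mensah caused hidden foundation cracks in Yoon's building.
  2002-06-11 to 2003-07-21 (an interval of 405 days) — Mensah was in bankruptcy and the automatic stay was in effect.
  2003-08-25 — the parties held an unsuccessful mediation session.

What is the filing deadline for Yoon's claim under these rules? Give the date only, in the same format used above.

2004-04-10

The claim accrued on 2002-03-02, the date of the act.
1 year from 2002-03-02 is 2003-03-02.
Because the automatic bankruptcy stay ran from 2002-06-11 to 2003-07-21, the deadline is extended by 405 days to 2004-04-10.
None of the other events listed affects the running of the period under the stated rules.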